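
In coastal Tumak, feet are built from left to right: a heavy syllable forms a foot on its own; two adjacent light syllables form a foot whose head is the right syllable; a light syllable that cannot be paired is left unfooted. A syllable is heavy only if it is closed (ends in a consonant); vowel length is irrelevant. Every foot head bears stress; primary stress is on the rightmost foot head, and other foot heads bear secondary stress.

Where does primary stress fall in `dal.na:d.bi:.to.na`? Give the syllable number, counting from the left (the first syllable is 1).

Weights: 1 dal H, 2 na:d H, 3 bi: L, 4 to L, 5 na L.
Parse left to right (heavy = foot alone; LL = one foot; stranded L unfooted): (ˈdal) (ˈna:d) (bi:.ˈto) na.
Foot heads: 1, 2, 4.
Primary stress on the rightmost head = syllable 4.
Primary stress: syllable 4 → dal.na:d.bi:.ˈto.na.

4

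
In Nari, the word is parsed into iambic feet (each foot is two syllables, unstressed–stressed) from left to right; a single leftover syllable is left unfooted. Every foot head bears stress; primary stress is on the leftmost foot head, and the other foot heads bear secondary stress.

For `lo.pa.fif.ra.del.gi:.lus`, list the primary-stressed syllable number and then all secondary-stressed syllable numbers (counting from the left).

Parse left to right into iambic (σˈσ) feet: (lo.ˈpa) (fif.ˈra) (del.ˈgi:) lus. Syllable 7 is left unfooted.
Foot heads (stressed positions): 2, 4, 6.
End Rule Leftmost: primary stress on the leftmost head = syllable 2.
Secondary stress on 4, 6: lo.ˈpa.fif.ˌra.del.ˌgi:.lus.

primary 2, secondary 4, 6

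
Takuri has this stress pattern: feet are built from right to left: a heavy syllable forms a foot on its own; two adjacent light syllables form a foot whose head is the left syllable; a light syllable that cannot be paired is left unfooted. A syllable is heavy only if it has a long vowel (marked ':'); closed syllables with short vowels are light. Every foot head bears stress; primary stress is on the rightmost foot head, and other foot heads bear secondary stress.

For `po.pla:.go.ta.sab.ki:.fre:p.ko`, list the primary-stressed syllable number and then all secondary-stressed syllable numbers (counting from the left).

Weights: 1 po L, 2 pla: H, 3 go L, 4 ta L, 5 sab L, 6 ki: H, 7 fre:p H, 8 ko L.
Parse right to left (heavy = foot alone; LL = one foot; stranded L unfooted): po (ˈpla:) go (ˈta.sab) (ˈki:) (ˈfre:p) ko.
Foot heads: 2, 4, 6, 7.
Primary stress on the rightmost head = syllable 7.
Secondary stress on 2, 4, 6: po.ˌpla:.go.ˌta.sab.ˌki:.ˈfre:p.ko.

primary 7, secondary 2, 4, 6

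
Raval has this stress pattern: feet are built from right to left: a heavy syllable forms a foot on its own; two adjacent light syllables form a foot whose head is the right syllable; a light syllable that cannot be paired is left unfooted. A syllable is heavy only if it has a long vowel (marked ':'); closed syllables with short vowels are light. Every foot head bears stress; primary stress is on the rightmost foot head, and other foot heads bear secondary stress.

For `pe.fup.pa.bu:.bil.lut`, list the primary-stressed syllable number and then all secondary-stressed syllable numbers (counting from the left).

Weights: 1 pe L, 2 fup L, 3 pa L, 4 bu: H, 5 bil L, 6 lut L.
Parse right to left (heavy = foot alone; LL = one foot; stranded L unfooted): pe (fup.ˈpa) (ˈbu:) (bil.ˈlut).
Foot heads: 3, 4, 6.
Primary stress on the rightmost head = syllable 6.
Secondary stress on 3, 4: pe.fup.ˌpa.ˌbu:.bil.ˈlut.

primary 6, secondary 3, 4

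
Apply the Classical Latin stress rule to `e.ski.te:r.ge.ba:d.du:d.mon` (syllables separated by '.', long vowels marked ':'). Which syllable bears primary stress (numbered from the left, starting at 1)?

6

Classical Latin: stress the penult if heavy (long vowel or closed), else the antepenult.
Weights: 5 ba:d H, 6 du:d H, 7 mon H.
The penult (syllable 6, du:d) is heavy, so it takes stress.
Stress on syllable 6: e.ski.te:r.ge.ba:d.ˈdu:d.mon.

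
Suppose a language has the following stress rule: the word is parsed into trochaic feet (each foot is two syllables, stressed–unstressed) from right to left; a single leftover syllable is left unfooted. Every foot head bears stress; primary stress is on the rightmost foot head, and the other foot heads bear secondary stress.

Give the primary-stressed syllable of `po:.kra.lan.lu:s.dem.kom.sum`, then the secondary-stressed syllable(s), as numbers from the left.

Parse right to left into trochaic (ˈσσ) feet: po: (ˈkra.lan) (ˈlu:s.dem) (ˈkom.sum). Syllable 1 is left unfooted.
Foot heads (stressed positions): 2, 4, 6.
End Rule Rightmost: primary stress on the rightmost head = syllable 6.
Secondary stress on 2, 4: po:.ˌkra.lan.ˌlu:s.dem.ˈkom.sum.

primary 6, secondary 2, 4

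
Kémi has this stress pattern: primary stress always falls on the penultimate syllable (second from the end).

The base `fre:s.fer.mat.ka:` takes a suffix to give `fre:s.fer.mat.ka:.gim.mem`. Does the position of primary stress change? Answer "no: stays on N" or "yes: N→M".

Base `fre:s.fer.mat.ka:` (4 syllables):
  The word has 4 syllables; the penultimate syllable (second from the end) is syllable 3 (mat).
  → primary stress on syllable 3.
Suffixed `fre:s.fer.mat.ka:.gim.mem` (6 syllables):
  The word has 6 syllables; the penultimate syllable (second from the end) is syllable 5 (gim).
  → primary stress on syllable 5.

yes: 3→5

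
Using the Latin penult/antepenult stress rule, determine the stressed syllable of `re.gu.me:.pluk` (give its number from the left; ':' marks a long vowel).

Classical Latin: stress the penult if heavy (long vowel or closed), else the antepenult.
Weights: 2 gu L, 3 me: H, 4 pluk H.
The penult (syllable 3, me:) is heavy, so it takes stress.
Stress on syllable 3: re.gu.ˈme:.pluk.

3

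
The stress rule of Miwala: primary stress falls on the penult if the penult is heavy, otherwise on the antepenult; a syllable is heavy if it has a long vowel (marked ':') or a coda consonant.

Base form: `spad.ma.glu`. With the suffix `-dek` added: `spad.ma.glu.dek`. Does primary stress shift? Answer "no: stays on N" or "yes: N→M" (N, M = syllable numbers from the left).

Base `spad.ma.glu` (3 syllables):
  Weights: 1 spad H, 2 ma L, 3 glu L.
  The penult (syllable 2, ma) is light, so stress falls on the antepenult (syllable 1, spad).
  → primary stress on syllable 1.
Suffixed `spad.ma.glu.dek` (4 syllables):
  Weights: 2 ma L, 3 glu L, 4 dek H.
  The penult (syllable 3, glu) is light, so stress falls on the antepenult (syllable 2, ma).
  → primary stress on syllable 2.

yes: 1→2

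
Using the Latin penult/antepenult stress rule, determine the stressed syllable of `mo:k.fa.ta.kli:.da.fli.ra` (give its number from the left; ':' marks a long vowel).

Classical Latin: stress the penult if heavy (long vowel or closed), else the antepenult.
Weights: 5 da L, 6 fli L, 7 ra L.
The penult (syllable 6, fli) is light, so stress falls on the antepenult (syllable 5, da).
Stress on syllable 5: mo:k.fa.ta.kli:.ˈda.fli.ra.

5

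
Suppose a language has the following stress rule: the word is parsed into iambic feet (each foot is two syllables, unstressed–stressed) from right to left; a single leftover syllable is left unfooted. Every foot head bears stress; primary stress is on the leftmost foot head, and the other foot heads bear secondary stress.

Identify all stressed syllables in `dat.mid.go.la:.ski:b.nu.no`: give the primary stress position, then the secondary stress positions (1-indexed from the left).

primary 3, secondary 5, 7

Parse right to left into iambic (σˈσ) feet: dat (mid.ˈgo) (la:.ˈski:b) (nu.ˈno). Syllable 1 is left unfooted.
Foot heads (stressed positions): 3, 5, 7.
End Rule Leftmost: primary stress on the leftmost head = syllable 3.
Secondary stress on 5, 7: dat.mid.ˈgo.la:.ˌski:b.nu.ˌno.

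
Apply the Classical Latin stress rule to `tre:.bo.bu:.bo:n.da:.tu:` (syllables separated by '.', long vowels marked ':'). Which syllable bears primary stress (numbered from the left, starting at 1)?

5

Classical Latin: stress the penult if heavy (long vowel or closed), else the antepenult.
Weights: 4 bo:n H, 5 da: H, 6 tu: H.
The penult (syllable 5, da:) is heavy, so it takes stress.
Stress on syllable 5: tre:.bo.bu:.bo:n.ˈda:.tu:.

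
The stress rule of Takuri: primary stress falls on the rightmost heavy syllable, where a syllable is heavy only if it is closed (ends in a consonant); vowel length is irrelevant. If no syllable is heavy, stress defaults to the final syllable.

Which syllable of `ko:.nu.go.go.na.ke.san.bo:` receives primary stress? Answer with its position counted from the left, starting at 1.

Weights: 1 ko: L, 2 nu L, 3 go L, 4 go L, 5 na L, 6 ke L, 7 san H, 8 bo: L.
Heavy syllables in the domain: 7. The rightmost is syllable 7 (san).
Primary stress: syllable 7 → ko:.nu.go.go.na.ke.ˈsan.bo:.

7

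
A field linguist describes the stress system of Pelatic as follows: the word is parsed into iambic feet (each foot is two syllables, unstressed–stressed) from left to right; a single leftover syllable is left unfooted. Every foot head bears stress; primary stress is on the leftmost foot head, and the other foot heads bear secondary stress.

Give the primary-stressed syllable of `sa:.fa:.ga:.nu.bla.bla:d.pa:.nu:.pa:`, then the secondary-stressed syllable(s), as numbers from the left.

primary 2, secondary 4, 6, 8

Parse left to right into iambic (σˈσ) feet: (sa:.ˈfa:) (ga:.ˈnu) (bla.ˈbla:d) (pa:.ˈnu:) pa:. Syllable 9 is left unfooted.
Foot heads (stressed positions): 2, 4, 6, 8.
End Rule Leftmost: primary stress on the leftmost head = syllable 2.
Secondary stress on 4, 6, 8: sa:.ˈfa:.ga:.ˌnu.bla.ˌbla:d.pa:.ˌnu:.pa:.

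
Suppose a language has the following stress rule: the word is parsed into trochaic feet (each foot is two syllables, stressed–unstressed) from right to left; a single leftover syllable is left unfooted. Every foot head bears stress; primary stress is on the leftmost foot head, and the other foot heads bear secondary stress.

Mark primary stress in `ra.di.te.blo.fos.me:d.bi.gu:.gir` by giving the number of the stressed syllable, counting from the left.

Parse right to left into trochaic (ˈσσ) feet: ra (ˈdi.te) (ˈblo.fos) (ˈme:d.bi) (ˈgu:.gir). Syllable 1 is left unfooted.
Foot heads (stressed positions): 2, 4, 6, 8.
End Rule Leftmost: primary stress on the leftmost head = syllable 2.
Primary stress: syllable 2 → ra.ˈdi.te.blo.fos.me:d.bi.gu:.gir.

2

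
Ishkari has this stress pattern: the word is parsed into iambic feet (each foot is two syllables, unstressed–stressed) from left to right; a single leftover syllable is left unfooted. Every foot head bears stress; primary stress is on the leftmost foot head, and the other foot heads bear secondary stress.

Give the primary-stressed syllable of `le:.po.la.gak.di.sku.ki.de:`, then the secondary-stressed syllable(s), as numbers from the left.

Parse left to right into iambic (σˈσ) feet: (le:.ˈpo) (la.ˈgak) (di.ˈsku) (ki.ˈde:).
Foot heads (stressed positions): 2, 4, 6, 8.
End Rule Leftmost: primary stress on the leftmost head = syllable 2.
Secondary stress on 4, 6, 8: le:.ˈpo.la.ˌgak.di.ˌsku.ki.ˌde:.

primary 2, secondary 4, 6, 8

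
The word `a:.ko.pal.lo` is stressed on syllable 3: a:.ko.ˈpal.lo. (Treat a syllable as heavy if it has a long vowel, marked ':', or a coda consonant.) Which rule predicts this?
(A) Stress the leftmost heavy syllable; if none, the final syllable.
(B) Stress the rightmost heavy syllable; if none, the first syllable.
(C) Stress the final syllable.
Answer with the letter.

Rule A → syllable 1 (observed: 3).
Rule B → syllable 3 ✓.
Rule C → syllable 4 (observed: 3).

B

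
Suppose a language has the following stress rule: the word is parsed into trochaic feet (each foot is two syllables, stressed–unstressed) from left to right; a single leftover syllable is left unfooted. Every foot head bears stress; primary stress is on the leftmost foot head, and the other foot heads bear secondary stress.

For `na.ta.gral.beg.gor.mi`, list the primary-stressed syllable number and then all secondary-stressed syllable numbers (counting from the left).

primary 1, secondary 3, 5

Parse left to right into trochaic (ˈσσ) feet: (ˈna.ta) (ˈgral.beg) (ˈgor.mi).
Foot heads (stressed positions): 1, 3, 5.
End Rule Leftmost: primary stress on the leftmost head = syllable 1.
Secondary stress on 3, 5: ˈna.ta.ˌgral.beg.ˌgor.mi.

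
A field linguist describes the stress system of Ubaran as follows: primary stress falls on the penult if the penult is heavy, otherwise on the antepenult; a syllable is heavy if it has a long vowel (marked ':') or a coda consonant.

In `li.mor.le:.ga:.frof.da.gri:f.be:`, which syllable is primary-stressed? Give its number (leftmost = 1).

Weights: 6 da L, 7 gri:f H, 8 be: H.
The penult (syllable 7, gri:f) is heavy, so it takes stress.
Primary stress: syllable 7 → li.mor.le:.ga:.frof.da.ˈgri:f.be:.

7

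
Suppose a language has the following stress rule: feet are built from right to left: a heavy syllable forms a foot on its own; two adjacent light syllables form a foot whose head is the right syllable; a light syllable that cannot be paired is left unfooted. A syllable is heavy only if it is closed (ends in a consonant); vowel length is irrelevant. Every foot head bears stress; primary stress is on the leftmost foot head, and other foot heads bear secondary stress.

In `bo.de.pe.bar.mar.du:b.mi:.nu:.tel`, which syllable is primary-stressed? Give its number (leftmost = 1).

3

Weights: 1 bo L, 2 de L, 3 pe L, 4 bar H, 5 mar H, 6 du:b H, 7 mi: L, 8 nu: L, 9 tel H.
Parse right to left (heavy = foot alone; LL = one foot; stranded L unfooted): bo (de.ˈpe) (ˈbar) (ˈmar) (ˈdu:b) (mi:.ˈnu:) (ˈtel).
Foot heads: 3, 4, 5, 6, 8, 9.
Primary stress on the leftmost head = syllable 3.
Primary stress: syllable 3 → bo.de.ˈpe.bar.mar.du:b.mi:.nu:.tel.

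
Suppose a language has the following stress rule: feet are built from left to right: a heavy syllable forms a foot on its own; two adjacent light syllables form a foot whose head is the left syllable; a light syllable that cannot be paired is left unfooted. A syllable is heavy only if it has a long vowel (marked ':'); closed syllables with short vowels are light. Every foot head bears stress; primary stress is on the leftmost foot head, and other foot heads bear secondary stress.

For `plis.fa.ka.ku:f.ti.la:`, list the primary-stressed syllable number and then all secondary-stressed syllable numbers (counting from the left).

Weights: 1 plis L, 2 fa L, 3 ka L, 4 ku:f H, 5 ti L, 6 la: H.
Parse left to right (heavy = foot alone; LL = one foot; stranded L unfooted): (ˈplis.fa) ka (ˈku:f) ti (ˈla:).
Foot heads: 1, 4, 6.
Primary stress on the leftmost head = syllable 1.
Secondary stress on 4, 6: ˈplis.fa.ka.ˌku:f.ti.ˌla:.

primary 1, secondary 4, 6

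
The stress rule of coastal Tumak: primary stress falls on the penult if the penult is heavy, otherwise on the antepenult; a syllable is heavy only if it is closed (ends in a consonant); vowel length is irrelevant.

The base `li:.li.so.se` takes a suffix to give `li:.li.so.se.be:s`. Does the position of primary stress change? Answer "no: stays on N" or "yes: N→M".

Base `li:.li.so.se` (4 syllables):
  Weights: 2 li L, 3 so L, 4 se L.
  The penult (syllable 3, so) is light, so stress falls on the antepenult (syllable 2, li).
  → primary stress on syllable 2.
Suffixed `li:.li.so.se.be:s` (5 syllables):
  Weights: 3 so L, 4 se L, 5 be:s H.
  The penult (syllable 4, se) is light, so stress falls on the antepenult (syllable 3, so).
  → primary stress on syllable 3.

yes: 2→3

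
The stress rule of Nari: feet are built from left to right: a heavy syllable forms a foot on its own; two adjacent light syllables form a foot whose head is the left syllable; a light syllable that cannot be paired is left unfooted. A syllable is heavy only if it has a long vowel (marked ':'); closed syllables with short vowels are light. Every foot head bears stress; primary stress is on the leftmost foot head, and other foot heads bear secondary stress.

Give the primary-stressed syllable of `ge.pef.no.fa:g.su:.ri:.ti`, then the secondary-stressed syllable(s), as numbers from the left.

Weights: 1 ge L, 2 pef L, 3 no L, 4 fa:g H, 5 su: H, 6 ri: H, 7 ti L.
Parse left to right (heavy = foot alone; LL = one foot; stranded L unfooted): (ˈge.pef) no (ˈfa:g) (ˈsu:) (ˈri:) ti.
Foot heads: 1, 4, 5, 6.
Primary stress on the leftmost head = syllable 1.
Secondary stress on 4, 5, 6: ˈge.pef.no.ˌfa:g.ˌsu:.ˌri:.ti.

primary 1, secondary 4, 5, 6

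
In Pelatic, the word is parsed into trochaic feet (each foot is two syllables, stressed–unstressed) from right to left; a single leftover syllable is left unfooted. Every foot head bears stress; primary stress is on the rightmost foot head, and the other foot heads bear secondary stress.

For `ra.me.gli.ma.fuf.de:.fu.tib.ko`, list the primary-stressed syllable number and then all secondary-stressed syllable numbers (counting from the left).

Parse right to left into trochaic (ˈσσ) feet: ra (ˈme.gli) (ˈma.fuf) (ˈde:.fu) (ˈtib.ko). Syllable 1 is left unfooted.
Foot heads (stressed positions): 2, 4, 6, 8.
End Rule Rightmost: primary stress on the rightmost head = syllable 8.
Secondary stress on 2, 4, 6: ra.ˌme.gli.ˌma.fuf.ˌde:.fu.ˈtib.ko.

primary 8, secondary 2, 4, 6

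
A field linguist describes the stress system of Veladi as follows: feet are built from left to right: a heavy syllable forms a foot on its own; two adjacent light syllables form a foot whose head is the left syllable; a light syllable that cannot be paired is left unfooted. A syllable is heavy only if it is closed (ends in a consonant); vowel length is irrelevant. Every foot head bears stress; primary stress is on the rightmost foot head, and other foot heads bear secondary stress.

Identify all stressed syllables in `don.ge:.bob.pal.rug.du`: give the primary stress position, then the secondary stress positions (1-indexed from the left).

primary 5, secondary 1, 3, 4

Weights: 1 don H, 2 ge: L, 3 bob H, 4 pal H, 5 rug H, 6 du L.
Parse left to right (heavy = foot alone; LL = one foot; stranded L unfooted): (ˈdon) ge: (ˈbob) (ˈpal) (ˈrug) du.
Foot heads: 1, 3, 4, 5.
Primary stress on the rightmost head = syllable 5.
Secondary stress on 1, 3, 4: ˌdon.ge:.ˌbob.ˌpal.ˈrug.du.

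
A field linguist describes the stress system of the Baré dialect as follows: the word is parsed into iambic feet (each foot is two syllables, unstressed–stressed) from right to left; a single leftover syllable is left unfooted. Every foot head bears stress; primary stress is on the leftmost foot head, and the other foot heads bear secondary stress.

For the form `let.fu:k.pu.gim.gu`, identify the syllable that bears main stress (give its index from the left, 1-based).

3

Parse right to left into iambic (σˈσ) feet: let (fu:k.ˈpu) (gim.ˈgu). Syllable 1 is left unfooted.
Foot heads (stressed positions): 3, 5.
End Rule Leftmost: primary stress on the leftmost head = syllable 3.
Primary stress: syllable 3 → let.fu:k.ˈpu.gim.gu.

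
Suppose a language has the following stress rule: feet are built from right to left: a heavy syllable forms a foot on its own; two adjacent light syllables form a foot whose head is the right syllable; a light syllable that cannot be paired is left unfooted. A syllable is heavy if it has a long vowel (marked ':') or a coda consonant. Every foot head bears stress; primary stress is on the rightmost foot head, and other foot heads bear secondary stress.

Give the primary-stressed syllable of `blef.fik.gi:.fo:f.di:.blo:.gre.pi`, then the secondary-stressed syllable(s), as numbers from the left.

Weights: 1 blef H, 2 fik H, 3 gi: H, 4 fo:f H, 5 di: H, 6 blo: H, 7 gre L, 8 pi L.
Parse right to left (heavy = foot alone; LL = one foot; stranded L unfooted): (ˈblef) (ˈfik) (ˈgi:) (ˈfo:f) (ˈdi:) (ˈblo:) (gre.ˈpi).
Foot heads: 1, 2, 3, 4, 5, 6, 8.
Primary stress on the rightmost head = syllable 8.
Secondary stress on 1, 2, 3, 4, 5, 6: ˌblef.ˌfik.ˌgi:.ˌfo:f.ˌdi:.ˌblo:.gre.ˈpi.

primary 8, secondary 1, 2, 3, 4, 5, 6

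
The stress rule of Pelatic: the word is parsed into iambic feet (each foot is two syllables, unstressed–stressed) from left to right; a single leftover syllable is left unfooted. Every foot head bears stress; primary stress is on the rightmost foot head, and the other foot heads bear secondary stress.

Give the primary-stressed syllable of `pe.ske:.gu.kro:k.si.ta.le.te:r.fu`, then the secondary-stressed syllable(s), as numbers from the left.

primary 8, secondary 2, 4, 6

Parse left to right into iambic (σˈσ) feet: (pe.ˈske:) (gu.ˈkro:k) (si.ˈta) (le.ˈte:r) fu. Syllable 9 is left unfooted.
Foot heads (stressed positions): 2, 4, 6, 8.
End Rule Rightmost: primary stress on the rightmost head = syllable 8.
Secondary stress on 2, 4, 6: pe.ˌske:.gu.ˌkro:k.si.ˌta.le.ˈte:r.fu.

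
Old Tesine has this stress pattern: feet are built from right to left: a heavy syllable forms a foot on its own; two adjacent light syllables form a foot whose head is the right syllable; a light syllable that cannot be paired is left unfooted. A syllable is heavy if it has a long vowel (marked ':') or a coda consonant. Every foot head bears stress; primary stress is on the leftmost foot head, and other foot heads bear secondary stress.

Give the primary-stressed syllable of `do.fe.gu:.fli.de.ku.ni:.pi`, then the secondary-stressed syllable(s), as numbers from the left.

primary 2, secondary 3, 6, 7

Weights: 1 do L, 2 fe L, 3 gu: H, 4 fli L, 5 de L, 6 ku L, 7 ni: H, 8 pi L.
Parse right to left (heavy = foot alone; LL = one foot; stranded L unfooted): (do.ˈfe) (ˈgu:) fli (de.ˈku) (ˈni:) pi.
Foot heads: 2, 3, 6, 7.
Primary stress on the leftmost head = syllable 2.
Secondary stress on 3, 6, 7: do.ˈfe.ˌgu:.fli.de.ˌku.ˌni:.pi.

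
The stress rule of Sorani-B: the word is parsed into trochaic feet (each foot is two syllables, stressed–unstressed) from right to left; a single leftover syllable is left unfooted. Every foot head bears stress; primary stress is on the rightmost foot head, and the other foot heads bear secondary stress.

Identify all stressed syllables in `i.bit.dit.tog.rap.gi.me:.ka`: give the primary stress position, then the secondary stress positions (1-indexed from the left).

primary 7, secondary 1, 3, 5

Parse right to left into trochaic (ˈσσ) feet: (ˈi.bit) (ˈdit.tog) (ˈrap.gi) (ˈme:.ka).
Foot heads (stressed positions): 1, 3, 5, 7.
End Rule Rightmost: primary stress on the rightmost head = syllable 7.
Secondary stress on 1, 3, 5: ˌi.bit.ˌdit.tog.ˌrap.gi.ˈme:.ka.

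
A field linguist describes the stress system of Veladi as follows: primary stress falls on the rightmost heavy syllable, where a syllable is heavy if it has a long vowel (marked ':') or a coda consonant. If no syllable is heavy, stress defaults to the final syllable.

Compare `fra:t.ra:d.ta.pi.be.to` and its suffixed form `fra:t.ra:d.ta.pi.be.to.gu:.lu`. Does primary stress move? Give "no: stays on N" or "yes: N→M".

yes: 2→7

Base `fra:t.ra:d.ta.pi.be.to` (6 syllables):
  Weights: 1 fra:t H, 2 ra:d H, 3 ta L, 4 pi L, 5 be L, 6 to L.
  Heavy syllables in the domain: 1, 2. The rightmost is syllable 2 (ra:d).
  → primary stress on syllable 2.
Suffixed `fra:t.ra:d.ta.pi.be.to.gu:.lu` (8 syllables):
  Weights: 1 fra:t H, 2 ra:d H, 3 ta L, 4 pi L, 5 be L, 6 to L, 7 gu: H, 8 lu L.
  Heavy syllables in the domain: 1, 2, 7. The rightmost is syllable 7 (gu:).
  → primary stress on syllable 7.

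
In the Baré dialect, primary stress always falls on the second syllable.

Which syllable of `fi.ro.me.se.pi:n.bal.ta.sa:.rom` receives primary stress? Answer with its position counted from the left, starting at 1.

The word has 9 syllables; the second syllable is syllable 2 (ro).
Primary stress: syllable 2 → fi.ˈro.me.se.pi:n.bal.ta.sa:.rom.

2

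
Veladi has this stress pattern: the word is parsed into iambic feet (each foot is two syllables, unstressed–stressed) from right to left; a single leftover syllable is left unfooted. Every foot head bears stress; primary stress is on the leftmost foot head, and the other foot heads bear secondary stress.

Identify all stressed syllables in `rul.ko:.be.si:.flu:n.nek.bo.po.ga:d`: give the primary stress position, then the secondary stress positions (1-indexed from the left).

Parse right to left into iambic (σˈσ) feet: rul (ko:.ˈbe) (si:.ˈflu:n) (nek.ˈbo) (po.ˈga:d). Syllable 1 is left unfooted.
Foot heads (stressed positions): 3, 5, 7, 9.
End Rule Leftmost: primary stress on the leftmost head = syllable 3.
Secondary stress on 5, 7, 9: rul.ko:.ˈbe.si:.ˌflu:n.nek.ˌbo.po.ˌga:d.

primary 3, secondary 5, 7, 9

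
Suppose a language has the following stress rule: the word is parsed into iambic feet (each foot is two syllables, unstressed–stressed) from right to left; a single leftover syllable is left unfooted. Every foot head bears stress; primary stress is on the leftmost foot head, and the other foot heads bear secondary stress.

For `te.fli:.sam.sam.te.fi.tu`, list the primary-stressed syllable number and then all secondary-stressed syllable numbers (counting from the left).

primary 3, secondary 5, 7

Parse right to left into iambic (σˈσ) feet: te (fli:.ˈsam) (sam.ˈte) (fi.ˈtu). Syllable 1 is left unfooted.
Foot heads (stressed positions): 3, 5, 7.
End Rule Leftmost: primary stress on the leftmost head = syllable 3.
Secondary stress on 5, 7: te.fli:.ˈsam.sam.ˌte.fi.ˌtu.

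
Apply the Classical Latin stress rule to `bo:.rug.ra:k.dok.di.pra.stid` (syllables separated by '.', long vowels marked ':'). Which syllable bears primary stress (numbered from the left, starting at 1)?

5

Classical Latin: stress the penult if heavy (long vowel or closed), else the antepenult.
Weights: 5 di L, 6 pra L, 7 stid H.
The penult (syllable 6, pra) is light, so stress falls on the antepenult (syllable 5, di).
Stress on syllable 5: bo:.rug.ra:k.dok.ˈdi.pra.stid.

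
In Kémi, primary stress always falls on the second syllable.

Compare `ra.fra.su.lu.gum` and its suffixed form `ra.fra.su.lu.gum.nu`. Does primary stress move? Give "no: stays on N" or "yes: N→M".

no: stays on 2

Base `ra.fra.su.lu.gum` (5 syllables):
  The word has 5 syllables; the second syllable is syllable 2 (fra).
  → primary stress on syllable 2.
Suffixed `ra.fra.su.lu.gum.nu` (6 syllables):
  The word has 6 syllables; the second syllable is syllable 2 (fra).
  → primary stress on syllable 2.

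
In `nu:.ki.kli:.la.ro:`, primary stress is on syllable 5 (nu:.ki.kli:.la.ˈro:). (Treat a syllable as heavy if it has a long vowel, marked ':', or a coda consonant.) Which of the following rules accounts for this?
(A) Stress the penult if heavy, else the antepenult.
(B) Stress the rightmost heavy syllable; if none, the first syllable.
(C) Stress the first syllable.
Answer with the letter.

Rule A → syllable 3 (observed: 5).
Rule B → syllable 5 ✓.
Rule C → syllable 1 (observed: 5).

B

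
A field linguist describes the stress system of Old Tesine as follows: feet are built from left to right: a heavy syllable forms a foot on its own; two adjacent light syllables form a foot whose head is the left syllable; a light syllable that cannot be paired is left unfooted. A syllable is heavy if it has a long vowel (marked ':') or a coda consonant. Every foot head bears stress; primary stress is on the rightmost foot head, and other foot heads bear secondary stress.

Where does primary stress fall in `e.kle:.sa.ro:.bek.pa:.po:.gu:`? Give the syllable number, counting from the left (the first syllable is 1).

8

Weights: 1 e L, 2 kle: H, 3 sa L, 4 ro: H, 5 bek H, 6 pa: H, 7 po: H, 8 gu: H.
Parse left to right (heavy = foot alone; LL = one foot; stranded L unfooted): e (ˈkle:) sa (ˈro:) (ˈbek) (ˈpa:) (ˈpo:) (ˈgu:).
Foot heads: 2, 4, 5, 6, 7, 8.
Primary stress on the rightmost head = syllable 8.
Primary stress: syllable 8 → e.kle:.sa.ro:.bek.pa:.po:.ˈgu:.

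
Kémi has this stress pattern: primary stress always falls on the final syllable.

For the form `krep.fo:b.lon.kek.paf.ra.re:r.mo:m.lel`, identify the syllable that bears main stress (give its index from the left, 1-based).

The word has 9 syllables; the final syllable is syllable 9 (lel).
Primary stress: syllable 9 → krep.fo:b.lon.kek.paf.ra.re:r.mo:m.ˈlel.

9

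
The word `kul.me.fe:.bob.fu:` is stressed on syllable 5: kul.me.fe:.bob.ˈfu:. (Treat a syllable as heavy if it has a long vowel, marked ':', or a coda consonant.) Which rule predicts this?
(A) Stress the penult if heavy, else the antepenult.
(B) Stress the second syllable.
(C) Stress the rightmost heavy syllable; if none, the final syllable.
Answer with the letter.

C

Rule A → syllable 4 (observed: 5).
Rule B → syllable 2 (observed: 5).
Rule C → syllable 5 ✓.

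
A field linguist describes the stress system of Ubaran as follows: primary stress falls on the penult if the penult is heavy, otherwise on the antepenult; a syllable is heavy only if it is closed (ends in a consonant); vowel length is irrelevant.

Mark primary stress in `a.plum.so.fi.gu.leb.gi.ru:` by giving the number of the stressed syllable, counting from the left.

6

Weights: 6 leb H, 7 gi L, 8 ru: L.
The penult (syllable 7, gi) is light, so stress falls on the antepenult (syllable 6, leb).
Primary stress: syllable 6 → a.plum.so.fi.gu.ˈleb.gi.ru:.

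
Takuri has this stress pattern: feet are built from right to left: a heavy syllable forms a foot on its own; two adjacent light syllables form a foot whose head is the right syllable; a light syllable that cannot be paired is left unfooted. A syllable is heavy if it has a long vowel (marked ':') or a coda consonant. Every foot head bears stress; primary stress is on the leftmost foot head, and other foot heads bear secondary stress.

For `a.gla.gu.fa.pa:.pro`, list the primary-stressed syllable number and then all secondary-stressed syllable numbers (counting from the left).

primary 2, secondary 4, 5

Weights: 1 a L, 2 gla L, 3 gu L, 4 fa L, 5 pa: H, 6 pro L.
Parse right to left (heavy = foot alone; LL = one foot; stranded L unfooted): (a.ˈgla) (gu.ˈfa) (ˈpa:) pro.
Foot heads: 2, 4, 5.
Primary stress on the leftmost head = syllable 2.
Secondary stress on 4, 5: a.ˈgla.gu.ˌfa.ˌpa:.pro.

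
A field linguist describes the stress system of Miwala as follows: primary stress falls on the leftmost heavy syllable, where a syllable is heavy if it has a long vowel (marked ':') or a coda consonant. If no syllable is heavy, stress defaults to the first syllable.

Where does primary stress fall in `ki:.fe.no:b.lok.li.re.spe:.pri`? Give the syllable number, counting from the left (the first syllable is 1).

1

Weights: 1 ki: H, 2 fe L, 3 no:b H, 4 lok H, 5 li L, 6 re L, 7 spe: H, 8 pri L.
Heavy syllables in the domain: 1, 3, 4, 7. The leftmost is syllable 1 (ki:).
Primary stress: syllable 1 → ˈki:.fe.no:b.lok.li.re.spe:.pri.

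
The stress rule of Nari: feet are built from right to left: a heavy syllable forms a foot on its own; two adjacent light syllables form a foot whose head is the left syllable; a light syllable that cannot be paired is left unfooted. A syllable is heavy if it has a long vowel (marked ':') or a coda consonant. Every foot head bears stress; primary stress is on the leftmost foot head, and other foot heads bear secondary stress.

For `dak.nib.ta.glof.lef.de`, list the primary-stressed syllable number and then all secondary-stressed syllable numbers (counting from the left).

primary 1, secondary 2, 4, 5

Weights: 1 dak H, 2 nib H, 3 ta L, 4 glof H, 5 lef H, 6 de L.
Parse right to left (heavy = foot alone; LL = one foot; stranded L unfooted): (ˈdak) (ˈnib) ta (ˈglof) (ˈlef) de.
Foot heads: 1, 2, 4, 5.
Primary stress on the leftmost head = syllable 1.
Secondary stress on 2, 4, 5: ˈdak.ˌnib.ta.ˌglof.ˌlef.de.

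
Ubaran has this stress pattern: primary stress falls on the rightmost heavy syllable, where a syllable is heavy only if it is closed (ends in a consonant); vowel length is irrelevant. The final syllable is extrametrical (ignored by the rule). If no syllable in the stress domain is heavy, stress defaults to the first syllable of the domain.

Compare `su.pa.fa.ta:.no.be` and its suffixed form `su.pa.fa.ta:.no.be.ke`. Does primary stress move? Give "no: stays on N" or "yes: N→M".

Base `su.pa.fa.ta:.no.be` (6 syllables):
  The final syllable (6, be) is extrametrical; the stress domain is syllables 1–5.
  Weights: 1 su L, 2 pa L, 3 fa L, 4 ta: L, 5 no L.
  No heavy syllable in the domain; default to the first syllable of the domain = syllable 1.
  → primary stress on syllable 1.
Suffixed `su.pa.fa.ta:.no.be.ke` (7 syllables):
  The final syllable (7, ke) is extrametrical; the stress domain is syllables 1–6.
  Weights: 1 su L, 2 pa L, 3 fa L, 4 ta: L, 5 no L, 6 be L.
  No heavy syllable in the domain; default to the first syllable of the domain = syllable 1.
  → primary stress on syllable 1.

no: stays on 1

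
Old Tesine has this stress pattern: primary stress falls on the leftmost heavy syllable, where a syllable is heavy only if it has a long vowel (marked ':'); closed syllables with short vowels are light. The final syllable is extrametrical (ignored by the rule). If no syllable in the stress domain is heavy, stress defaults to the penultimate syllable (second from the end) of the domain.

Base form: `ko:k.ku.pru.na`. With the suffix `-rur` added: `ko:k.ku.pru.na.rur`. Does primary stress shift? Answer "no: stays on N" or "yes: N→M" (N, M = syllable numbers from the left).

Base `ko:k.ku.pru.na` (4 syllables):
  The final syllable (4, na) is extrametrical; the stress domain is syllables 1–3.
  Weights: 1 ko:k H, 2 ku L, 3 pru L.
  Heavy syllables in the domain: 1. The leftmost is syllable 1 (ko:k).
  → primary stress on syllable 1.
Suffixed `ko:k.ku.pru.na.rur` (5 syllables):
  The final syllable (5, rur) is extrametrical; the stress domain is syllables 1–4.
  Weights: 1 ko:k H, 2 ku L, 3 pru L, 4 na L.
  Heavy syllables in the domain: 1. The leftmost is syllable 1 (ko:k).
  → primary stress on syllable 1.

no: stays on 1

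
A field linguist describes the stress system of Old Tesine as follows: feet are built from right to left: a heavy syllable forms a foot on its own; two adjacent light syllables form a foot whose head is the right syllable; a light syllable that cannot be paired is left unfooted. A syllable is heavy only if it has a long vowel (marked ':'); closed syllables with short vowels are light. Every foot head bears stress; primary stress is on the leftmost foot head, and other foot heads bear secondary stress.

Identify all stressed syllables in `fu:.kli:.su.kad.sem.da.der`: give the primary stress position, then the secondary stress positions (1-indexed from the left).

primary 1, secondary 2, 5, 7

Weights: 1 fu: H, 2 kli: H, 3 su L, 4 kad L, 5 sem L, 6 da L, 7 der L.
Parse right to left (heavy = foot alone; LL = one foot; stranded L unfooted): (ˈfu:) (ˈkli:) su (kad.ˈsem) (da.ˈder).
Foot heads: 1, 2, 5, 7.
Primary stress on the leftmost head = syllable 1.
Secondary stress on 2, 5, 7: ˈfu:.ˌkli:.su.kad.ˌsem.da.ˌder.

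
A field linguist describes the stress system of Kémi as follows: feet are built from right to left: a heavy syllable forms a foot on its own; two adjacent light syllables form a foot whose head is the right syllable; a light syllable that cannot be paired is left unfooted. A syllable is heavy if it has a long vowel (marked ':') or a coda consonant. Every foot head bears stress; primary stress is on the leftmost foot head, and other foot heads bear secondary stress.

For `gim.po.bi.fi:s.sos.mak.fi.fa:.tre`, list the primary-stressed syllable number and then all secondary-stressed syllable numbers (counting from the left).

primary 1, secondary 3, 4, 5, 6, 8

Weights: 1 gim H, 2 po L, 3 bi L, 4 fi:s H, 5 sos H, 6 mak H, 7 fi L, 8 fa: H, 9 tre L.
Parse right to left (heavy = foot alone; LL = one foot; stranded L unfooted): (ˈgim) (po.ˈbi) (ˈfi:s) (ˈsos) (ˈmak) fi (ˈfa:) tre.
Foot heads: 1, 3, 4, 5, 6, 8.
Primary stress on the leftmost head = syllable 1.
Secondary stress on 3, 4, 5, 6, 8: ˈgim.po.ˌbi.ˌfi:s.ˌsos.ˌmak.fi.ˌfa:.tre.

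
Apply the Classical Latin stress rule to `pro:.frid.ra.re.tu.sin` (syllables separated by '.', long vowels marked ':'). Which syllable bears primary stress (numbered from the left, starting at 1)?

Classical Latin: stress the penult if heavy (long vowel or closed), else the antepenult.
Weights: 4 re L, 5 tu L, 6 sin H.
The penult (syllable 5, tu) is light, so stress falls on the antepenult (syllable 4, re).
Stress on syllable 4: pro:.frid.ra.ˈre.tu.sin.

4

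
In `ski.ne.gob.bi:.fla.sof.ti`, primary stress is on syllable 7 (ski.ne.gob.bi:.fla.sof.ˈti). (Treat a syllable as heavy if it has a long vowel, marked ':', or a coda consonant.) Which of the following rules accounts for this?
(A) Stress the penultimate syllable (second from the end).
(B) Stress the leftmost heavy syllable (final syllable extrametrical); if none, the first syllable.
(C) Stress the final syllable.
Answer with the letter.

Rule A → syllable 6 (observed: 7).
Rule B → syllable 3 (observed: 7).
Rule C → syllable 7 ✓.

C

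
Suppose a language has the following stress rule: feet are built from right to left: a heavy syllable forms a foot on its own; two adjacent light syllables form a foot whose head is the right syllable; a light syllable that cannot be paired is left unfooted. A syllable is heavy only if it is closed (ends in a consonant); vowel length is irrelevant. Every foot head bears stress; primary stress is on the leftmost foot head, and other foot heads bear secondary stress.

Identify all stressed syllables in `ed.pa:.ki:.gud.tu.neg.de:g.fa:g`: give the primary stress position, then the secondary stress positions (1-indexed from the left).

Weights: 1 ed H, 2 pa: L, 3 ki: L, 4 gud H, 5 tu L, 6 neg H, 7 de:g H, 8 fa:g H.
Parse right to left (heavy = foot alone; LL = one foot; stranded L unfooted): (ˈed) (pa:.ˈki:) (ˈgud) tu (ˈneg) (ˈde:g) (ˈfa:g).
Foot heads: 1, 3, 4, 6, 7, 8.
Primary stress on the leftmost head = syllable 1.
Secondary stress on 3, 4, 6, 7, 8: ˈed.pa:.ˌki:.ˌgud.tu.ˌneg.ˌde:g.ˌfa:g.

primary 1, secondary 3, 4, 6, 7, 8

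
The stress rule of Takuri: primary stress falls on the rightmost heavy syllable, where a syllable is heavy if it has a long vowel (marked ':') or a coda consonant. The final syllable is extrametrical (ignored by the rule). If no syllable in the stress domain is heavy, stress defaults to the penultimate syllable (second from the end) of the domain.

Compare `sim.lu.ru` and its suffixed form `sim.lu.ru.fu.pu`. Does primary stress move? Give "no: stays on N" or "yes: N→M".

no: stays on 1

Base `sim.lu.ru` (3 syllables):
  The final syllable (3, ru) is extrametrical; the stress domain is syllables 1–2.
  Weights: 1 sim H, 2 lu L.
  Heavy syllables in the domain: 1. The rightmost is syllable 1 (sim).
  → primary stress on syllable 1.
Suffixed `sim.lu.ru.fu.pu` (5 syllables):
  The final syllable (5, pu) is extrametrical; the stress domain is syllables 1–4.
  Weights: 1 sim H, 2 lu L, 3 ru L, 4 fu L.
  Heavy syllables in the domain: 1. The rightmost is syllable 1 (sim).
  → primary stress on syllable 1.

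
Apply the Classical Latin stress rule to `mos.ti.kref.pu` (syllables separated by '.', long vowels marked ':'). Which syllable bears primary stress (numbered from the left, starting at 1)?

Classical Latin: stress the penult if heavy (long vowel or closed), else the antepenult.
Weights: 2 ti L, 3 kref H, 4 pu L.
The penult (syllable 3, kref) is heavy, so it takes stress.
Stress on syllable 3: mos.ti.ˈkref.pu.

3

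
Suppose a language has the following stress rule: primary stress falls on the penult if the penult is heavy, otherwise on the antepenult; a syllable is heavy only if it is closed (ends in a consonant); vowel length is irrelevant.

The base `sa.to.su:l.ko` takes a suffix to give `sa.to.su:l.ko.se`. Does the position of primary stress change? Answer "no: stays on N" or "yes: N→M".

no: stays on 3

Base `sa.to.su:l.ko` (4 syllables):
  Weights: 2 to L, 3 su:l H, 4 ko L.
  The penult (syllable 3, su:l) is heavy, so it takes stress.
  → primary stress on syllable 3.
Suffixed `sa.to.su:l.ko.se` (5 syllables):
  Weights: 3 su:l H, 4 ko L, 5 se L.
  The penult (syllable 4, ko) is light, so stress falls on the antepenult (syllable 3, su:l).
  → primary stress on syllable 3.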